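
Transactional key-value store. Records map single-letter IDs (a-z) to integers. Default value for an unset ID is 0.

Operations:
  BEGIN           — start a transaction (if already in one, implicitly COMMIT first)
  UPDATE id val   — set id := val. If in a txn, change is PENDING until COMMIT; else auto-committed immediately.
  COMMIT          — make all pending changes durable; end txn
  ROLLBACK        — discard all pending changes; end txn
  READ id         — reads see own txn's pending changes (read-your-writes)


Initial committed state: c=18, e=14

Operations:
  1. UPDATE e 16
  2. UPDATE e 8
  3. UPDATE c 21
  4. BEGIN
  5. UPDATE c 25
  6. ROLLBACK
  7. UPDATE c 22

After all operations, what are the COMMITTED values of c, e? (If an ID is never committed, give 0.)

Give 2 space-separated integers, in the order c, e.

Answer: 22 8

Derivation:
Initial committed: {c=18, e=14}
Op 1: UPDATE e=16 (auto-commit; committed e=16)
Op 2: UPDATE e=8 (auto-commit; committed e=8)
Op 3: UPDATE c=21 (auto-commit; committed c=21)
Op 4: BEGIN: in_txn=True, pending={}
Op 5: UPDATE c=25 (pending; pending now {c=25})
Op 6: ROLLBACK: discarded pending ['c']; in_txn=False
Op 7: UPDATE c=22 (auto-commit; committed c=22)
Final committed: {c=22, e=8}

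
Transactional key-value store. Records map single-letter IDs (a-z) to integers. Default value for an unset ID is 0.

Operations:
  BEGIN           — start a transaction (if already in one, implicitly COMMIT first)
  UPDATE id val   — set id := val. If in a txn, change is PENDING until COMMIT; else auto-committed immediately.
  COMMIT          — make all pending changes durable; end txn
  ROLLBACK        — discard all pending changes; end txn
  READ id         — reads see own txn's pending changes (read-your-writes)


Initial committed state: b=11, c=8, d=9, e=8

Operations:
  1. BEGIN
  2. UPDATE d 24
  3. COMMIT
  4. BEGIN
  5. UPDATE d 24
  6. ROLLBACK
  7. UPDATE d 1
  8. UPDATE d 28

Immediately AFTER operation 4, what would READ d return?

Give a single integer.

Answer: 24

Derivation:
Initial committed: {b=11, c=8, d=9, e=8}
Op 1: BEGIN: in_txn=True, pending={}
Op 2: UPDATE d=24 (pending; pending now {d=24})
Op 3: COMMIT: merged ['d'] into committed; committed now {b=11, c=8, d=24, e=8}
Op 4: BEGIN: in_txn=True, pending={}
After op 4: visible(d) = 24 (pending={}, committed={b=11, c=8, d=24, e=8})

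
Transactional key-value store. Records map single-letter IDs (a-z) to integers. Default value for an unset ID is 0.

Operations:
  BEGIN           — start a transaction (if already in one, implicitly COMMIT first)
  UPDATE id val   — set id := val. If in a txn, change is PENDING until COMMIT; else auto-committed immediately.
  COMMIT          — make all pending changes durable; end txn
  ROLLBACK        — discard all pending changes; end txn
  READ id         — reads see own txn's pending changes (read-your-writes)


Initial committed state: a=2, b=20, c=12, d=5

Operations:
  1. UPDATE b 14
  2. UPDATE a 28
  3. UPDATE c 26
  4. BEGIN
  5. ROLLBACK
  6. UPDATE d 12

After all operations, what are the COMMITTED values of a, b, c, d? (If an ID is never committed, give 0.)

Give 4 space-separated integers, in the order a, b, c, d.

Initial committed: {a=2, b=20, c=12, d=5}
Op 1: UPDATE b=14 (auto-commit; committed b=14)
Op 2: UPDATE a=28 (auto-commit; committed a=28)
Op 3: UPDATE c=26 (auto-commit; committed c=26)
Op 4: BEGIN: in_txn=True, pending={}
Op 5: ROLLBACK: discarded pending []; in_txn=False
Op 6: UPDATE d=12 (auto-commit; committed d=12)
Final committed: {a=28, b=14, c=26, d=12}

Answer: 28 14 26 12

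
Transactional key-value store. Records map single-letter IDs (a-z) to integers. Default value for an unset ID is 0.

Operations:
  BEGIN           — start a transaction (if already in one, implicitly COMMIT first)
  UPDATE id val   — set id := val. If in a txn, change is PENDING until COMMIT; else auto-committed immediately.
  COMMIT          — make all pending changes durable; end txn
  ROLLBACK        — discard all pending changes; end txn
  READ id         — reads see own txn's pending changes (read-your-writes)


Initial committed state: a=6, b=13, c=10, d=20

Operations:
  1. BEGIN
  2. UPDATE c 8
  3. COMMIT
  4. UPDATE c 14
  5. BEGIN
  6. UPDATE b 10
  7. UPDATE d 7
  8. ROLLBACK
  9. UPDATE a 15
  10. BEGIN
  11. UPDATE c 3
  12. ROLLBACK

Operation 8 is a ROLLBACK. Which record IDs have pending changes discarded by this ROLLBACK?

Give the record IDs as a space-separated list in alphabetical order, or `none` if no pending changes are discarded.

Answer: b d

Derivation:
Initial committed: {a=6, b=13, c=10, d=20}
Op 1: BEGIN: in_txn=True, pending={}
Op 2: UPDATE c=8 (pending; pending now {c=8})
Op 3: COMMIT: merged ['c'] into committed; committed now {a=6, b=13, c=8, d=20}
Op 4: UPDATE c=14 (auto-commit; committed c=14)
Op 5: BEGIN: in_txn=True, pending={}
Op 6: UPDATE b=10 (pending; pending now {b=10})
Op 7: UPDATE d=7 (pending; pending now {b=10, d=7})
Op 8: ROLLBACK: discarded pending ['b', 'd']; in_txn=False
Op 9: UPDATE a=15 (auto-commit; committed a=15)
Op 10: BEGIN: in_txn=True, pending={}
Op 11: UPDATE c=3 (pending; pending now {c=3})
Op 12: ROLLBACK: discarded pending ['c']; in_txn=False
ROLLBACK at op 8 discards: ['b', 'd']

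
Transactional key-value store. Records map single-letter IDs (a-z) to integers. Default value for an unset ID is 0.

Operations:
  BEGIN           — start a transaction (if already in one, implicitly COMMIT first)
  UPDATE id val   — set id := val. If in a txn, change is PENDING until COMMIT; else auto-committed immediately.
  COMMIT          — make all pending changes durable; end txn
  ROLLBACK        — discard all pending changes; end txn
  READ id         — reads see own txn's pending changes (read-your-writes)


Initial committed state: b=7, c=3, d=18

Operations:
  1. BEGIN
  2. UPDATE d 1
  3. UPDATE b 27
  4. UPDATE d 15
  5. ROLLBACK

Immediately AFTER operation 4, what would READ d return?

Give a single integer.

Initial committed: {b=7, c=3, d=18}
Op 1: BEGIN: in_txn=True, pending={}
Op 2: UPDATE d=1 (pending; pending now {d=1})
Op 3: UPDATE b=27 (pending; pending now {b=27, d=1})
Op 4: UPDATE d=15 (pending; pending now {b=27, d=15})
After op 4: visible(d) = 15 (pending={b=27, d=15}, committed={b=7, c=3, d=18})

Answer: 15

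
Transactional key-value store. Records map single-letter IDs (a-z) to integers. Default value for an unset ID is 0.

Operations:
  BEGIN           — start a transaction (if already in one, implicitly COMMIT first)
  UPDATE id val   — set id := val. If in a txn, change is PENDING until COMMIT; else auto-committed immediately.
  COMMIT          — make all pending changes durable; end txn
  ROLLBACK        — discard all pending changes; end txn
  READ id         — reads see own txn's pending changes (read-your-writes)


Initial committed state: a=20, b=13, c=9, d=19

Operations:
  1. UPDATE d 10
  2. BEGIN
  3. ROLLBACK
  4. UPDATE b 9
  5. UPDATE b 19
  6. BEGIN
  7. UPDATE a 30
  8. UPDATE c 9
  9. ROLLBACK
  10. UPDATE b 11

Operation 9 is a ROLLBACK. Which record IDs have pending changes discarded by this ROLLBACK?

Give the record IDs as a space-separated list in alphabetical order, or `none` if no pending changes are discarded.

Answer: a c

Derivation:
Initial committed: {a=20, b=13, c=9, d=19}
Op 1: UPDATE d=10 (auto-commit; committed d=10)
Op 2: BEGIN: in_txn=True, pending={}
Op 3: ROLLBACK: discarded pending []; in_txn=False
Op 4: UPDATE b=9 (auto-commit; committed b=9)
Op 5: UPDATE b=19 (auto-commit; committed b=19)
Op 6: BEGIN: in_txn=True, pending={}
Op 7: UPDATE a=30 (pending; pending now {a=30})
Op 8: UPDATE c=9 (pending; pending now {a=30, c=9})
Op 9: ROLLBACK: discarded pending ['a', 'c']; in_txn=False
Op 10: UPDATE b=11 (auto-commit; committed b=11)
ROLLBACK at op 9 discards: ['a', 'c']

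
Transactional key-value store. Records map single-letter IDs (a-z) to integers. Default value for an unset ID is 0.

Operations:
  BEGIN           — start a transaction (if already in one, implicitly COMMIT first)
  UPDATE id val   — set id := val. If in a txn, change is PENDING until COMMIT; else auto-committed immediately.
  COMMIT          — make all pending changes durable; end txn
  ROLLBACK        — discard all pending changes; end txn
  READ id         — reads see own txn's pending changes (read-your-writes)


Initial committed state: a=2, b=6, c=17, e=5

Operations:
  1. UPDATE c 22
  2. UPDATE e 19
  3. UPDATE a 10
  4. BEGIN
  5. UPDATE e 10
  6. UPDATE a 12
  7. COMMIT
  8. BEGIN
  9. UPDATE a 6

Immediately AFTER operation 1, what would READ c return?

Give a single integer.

Initial committed: {a=2, b=6, c=17, e=5}
Op 1: UPDATE c=22 (auto-commit; committed c=22)
After op 1: visible(c) = 22 (pending={}, committed={a=2, b=6, c=22, e=5})

Answer: 22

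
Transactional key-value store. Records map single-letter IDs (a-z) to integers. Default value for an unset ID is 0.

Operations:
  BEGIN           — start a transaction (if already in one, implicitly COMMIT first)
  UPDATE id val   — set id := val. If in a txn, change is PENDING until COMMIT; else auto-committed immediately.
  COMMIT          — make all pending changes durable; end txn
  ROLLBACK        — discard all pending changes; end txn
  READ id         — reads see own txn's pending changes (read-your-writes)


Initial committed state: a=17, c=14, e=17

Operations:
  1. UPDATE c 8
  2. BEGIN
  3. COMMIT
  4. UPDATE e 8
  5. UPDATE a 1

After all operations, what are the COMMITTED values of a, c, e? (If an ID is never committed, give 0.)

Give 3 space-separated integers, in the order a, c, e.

Initial committed: {a=17, c=14, e=17}
Op 1: UPDATE c=8 (auto-commit; committed c=8)
Op 2: BEGIN: in_txn=True, pending={}
Op 3: COMMIT: merged [] into committed; committed now {a=17, c=8, e=17}
Op 4: UPDATE e=8 (auto-commit; committed e=8)
Op 5: UPDATE a=1 (auto-commit; committed a=1)
Final committed: {a=1, c=8, e=8}

Answer: 1 8 8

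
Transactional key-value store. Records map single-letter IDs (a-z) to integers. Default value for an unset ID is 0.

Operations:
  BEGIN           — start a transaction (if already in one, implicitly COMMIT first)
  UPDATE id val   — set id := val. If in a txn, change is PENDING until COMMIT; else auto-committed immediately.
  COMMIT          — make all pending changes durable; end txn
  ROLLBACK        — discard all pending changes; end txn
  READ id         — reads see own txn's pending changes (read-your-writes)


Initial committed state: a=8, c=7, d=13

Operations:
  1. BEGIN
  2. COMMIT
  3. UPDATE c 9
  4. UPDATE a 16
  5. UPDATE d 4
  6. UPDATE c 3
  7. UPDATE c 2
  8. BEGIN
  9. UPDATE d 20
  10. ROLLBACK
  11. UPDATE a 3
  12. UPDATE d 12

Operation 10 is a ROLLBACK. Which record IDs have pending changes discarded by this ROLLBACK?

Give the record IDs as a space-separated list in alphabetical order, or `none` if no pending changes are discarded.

Initial committed: {a=8, c=7, d=13}
Op 1: BEGIN: in_txn=True, pending={}
Op 2: COMMIT: merged [] into committed; committed now {a=8, c=7, d=13}
Op 3: UPDATE c=9 (auto-commit; committed c=9)
Op 4: UPDATE a=16 (auto-commit; committed a=16)
Op 5: UPDATE d=4 (auto-commit; committed d=4)
Op 6: UPDATE c=3 (auto-commit; committed c=3)
Op 7: UPDATE c=2 (auto-commit; committed c=2)
Op 8: BEGIN: in_txn=True, pending={}
Op 9: UPDATE d=20 (pending; pending now {d=20})
Op 10: ROLLBACK: discarded pending ['d']; in_txn=False
Op 11: UPDATE a=3 (auto-commit; committed a=3)
Op 12: UPDATE d=12 (auto-commit; committed d=12)
ROLLBACK at op 10 discards: ['d']

Answer: d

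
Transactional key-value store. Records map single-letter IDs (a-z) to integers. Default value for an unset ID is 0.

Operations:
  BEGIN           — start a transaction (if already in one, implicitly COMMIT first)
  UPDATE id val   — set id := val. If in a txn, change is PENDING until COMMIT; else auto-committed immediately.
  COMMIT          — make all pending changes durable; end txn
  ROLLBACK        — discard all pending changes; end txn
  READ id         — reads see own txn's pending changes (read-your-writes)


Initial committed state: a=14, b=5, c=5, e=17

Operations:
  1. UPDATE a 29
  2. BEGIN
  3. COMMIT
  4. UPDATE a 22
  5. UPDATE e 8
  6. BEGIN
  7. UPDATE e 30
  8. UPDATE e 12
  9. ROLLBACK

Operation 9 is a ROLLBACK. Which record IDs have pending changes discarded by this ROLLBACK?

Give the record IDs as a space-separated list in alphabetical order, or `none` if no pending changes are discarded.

Answer: e

Derivation:
Initial committed: {a=14, b=5, c=5, e=17}
Op 1: UPDATE a=29 (auto-commit; committed a=29)
Op 2: BEGIN: in_txn=True, pending={}
Op 3: COMMIT: merged [] into committed; committed now {a=29, b=5, c=5, e=17}
Op 4: UPDATE a=22 (auto-commit; committed a=22)
Op 5: UPDATE e=8 (auto-commit; committed e=8)
Op 6: BEGIN: in_txn=True, pending={}
Op 7: UPDATE e=30 (pending; pending now {e=30})
Op 8: UPDATE e=12 (pending; pending now {e=12})
Op 9: ROLLBACK: discarded pending ['e']; in_txn=False
ROLLBACK at op 9 discards: ['e']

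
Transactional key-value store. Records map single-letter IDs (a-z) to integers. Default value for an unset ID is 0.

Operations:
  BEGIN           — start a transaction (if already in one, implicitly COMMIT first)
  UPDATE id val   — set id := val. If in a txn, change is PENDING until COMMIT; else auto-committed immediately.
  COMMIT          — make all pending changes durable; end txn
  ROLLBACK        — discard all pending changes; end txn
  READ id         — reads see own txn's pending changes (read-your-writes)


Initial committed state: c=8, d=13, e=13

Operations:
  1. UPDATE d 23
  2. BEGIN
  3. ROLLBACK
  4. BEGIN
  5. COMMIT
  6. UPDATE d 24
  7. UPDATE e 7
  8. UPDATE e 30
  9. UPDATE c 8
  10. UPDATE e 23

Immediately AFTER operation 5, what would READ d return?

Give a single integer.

Answer: 23

Derivation:
Initial committed: {c=8, d=13, e=13}
Op 1: UPDATE d=23 (auto-commit; committed d=23)
Op 2: BEGIN: in_txn=True, pending={}
Op 3: ROLLBACK: discarded pending []; in_txn=False
Op 4: BEGIN: in_txn=True, pending={}
Op 5: COMMIT: merged [] into committed; committed now {c=8, d=23, e=13}
After op 5: visible(d) = 23 (pending={}, committed={c=8, d=23, e=13})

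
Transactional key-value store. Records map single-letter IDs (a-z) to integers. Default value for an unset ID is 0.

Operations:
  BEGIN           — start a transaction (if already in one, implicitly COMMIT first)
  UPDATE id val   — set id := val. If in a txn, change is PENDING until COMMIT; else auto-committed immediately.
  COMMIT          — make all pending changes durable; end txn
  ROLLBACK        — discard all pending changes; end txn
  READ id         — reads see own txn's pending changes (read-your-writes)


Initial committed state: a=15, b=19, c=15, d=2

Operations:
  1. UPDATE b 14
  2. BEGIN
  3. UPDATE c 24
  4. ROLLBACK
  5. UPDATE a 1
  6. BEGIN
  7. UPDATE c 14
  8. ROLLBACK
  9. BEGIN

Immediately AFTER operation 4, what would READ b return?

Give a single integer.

Answer: 14

Derivation:
Initial committed: {a=15, b=19, c=15, d=2}
Op 1: UPDATE b=14 (auto-commit; committed b=14)
Op 2: BEGIN: in_txn=True, pending={}
Op 3: UPDATE c=24 (pending; pending now {c=24})
Op 4: ROLLBACK: discarded pending ['c']; in_txn=False
After op 4: visible(b) = 14 (pending={}, committed={a=15, b=14, c=15, d=2})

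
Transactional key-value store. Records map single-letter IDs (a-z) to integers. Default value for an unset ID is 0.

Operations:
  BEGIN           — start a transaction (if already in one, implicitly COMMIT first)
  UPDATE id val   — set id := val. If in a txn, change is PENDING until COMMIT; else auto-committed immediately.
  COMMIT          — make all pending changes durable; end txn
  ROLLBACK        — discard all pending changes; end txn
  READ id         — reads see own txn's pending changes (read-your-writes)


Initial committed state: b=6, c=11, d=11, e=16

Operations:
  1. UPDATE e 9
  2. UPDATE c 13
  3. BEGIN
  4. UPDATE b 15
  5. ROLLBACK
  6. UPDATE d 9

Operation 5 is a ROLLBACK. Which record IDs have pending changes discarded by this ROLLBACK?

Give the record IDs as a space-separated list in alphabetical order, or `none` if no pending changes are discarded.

Initial committed: {b=6, c=11, d=11, e=16}
Op 1: UPDATE e=9 (auto-commit; committed e=9)
Op 2: UPDATE c=13 (auto-commit; committed c=13)
Op 3: BEGIN: in_txn=True, pending={}
Op 4: UPDATE b=15 (pending; pending now {b=15})
Op 5: ROLLBACK: discarded pending ['b']; in_txn=False
Op 6: UPDATE d=9 (auto-commit; committed d=9)
ROLLBACK at op 5 discards: ['b']

Answer: b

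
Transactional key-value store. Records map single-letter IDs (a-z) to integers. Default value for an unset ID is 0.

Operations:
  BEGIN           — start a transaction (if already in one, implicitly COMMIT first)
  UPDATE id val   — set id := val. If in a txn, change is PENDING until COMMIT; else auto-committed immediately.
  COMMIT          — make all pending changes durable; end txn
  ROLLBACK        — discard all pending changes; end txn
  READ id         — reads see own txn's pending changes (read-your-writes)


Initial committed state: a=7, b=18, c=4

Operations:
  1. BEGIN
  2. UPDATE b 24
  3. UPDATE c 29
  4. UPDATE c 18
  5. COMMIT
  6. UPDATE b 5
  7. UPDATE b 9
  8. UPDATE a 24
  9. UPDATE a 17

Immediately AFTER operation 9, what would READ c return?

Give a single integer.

Answer: 18

Derivation:
Initial committed: {a=7, b=18, c=4}
Op 1: BEGIN: in_txn=True, pending={}
Op 2: UPDATE b=24 (pending; pending now {b=24})
Op 3: UPDATE c=29 (pending; pending now {b=24, c=29})
Op 4: UPDATE c=18 (pending; pending now {b=24, c=18})
Op 5: COMMIT: merged ['b', 'c'] into committed; committed now {a=7, b=24, c=18}
Op 6: UPDATE b=5 (auto-commit; committed b=5)
Op 7: UPDATE b=9 (auto-commit; committed b=9)
Op 8: UPDATE a=24 (auto-commit; committed a=24)
Op 9: UPDATE a=17 (auto-commit; committed a=17)
After op 9: visible(c) = 18 (pending={}, committed={a=17, b=9, c=18})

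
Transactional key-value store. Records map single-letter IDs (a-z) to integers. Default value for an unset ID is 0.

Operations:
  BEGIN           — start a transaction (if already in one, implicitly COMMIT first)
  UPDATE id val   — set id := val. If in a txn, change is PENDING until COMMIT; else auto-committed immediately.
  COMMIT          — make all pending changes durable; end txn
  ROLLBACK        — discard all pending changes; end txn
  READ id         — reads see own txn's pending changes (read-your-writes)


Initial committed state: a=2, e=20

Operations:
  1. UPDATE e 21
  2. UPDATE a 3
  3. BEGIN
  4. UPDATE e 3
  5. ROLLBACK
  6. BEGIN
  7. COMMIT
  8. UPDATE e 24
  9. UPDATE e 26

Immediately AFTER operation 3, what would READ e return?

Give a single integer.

Answer: 21

Derivation:
Initial committed: {a=2, e=20}
Op 1: UPDATE e=21 (auto-commit; committed e=21)
Op 2: UPDATE a=3 (auto-commit; committed a=3)
Op 3: BEGIN: in_txn=True, pending={}
After op 3: visible(e) = 21 (pending={}, committed={a=3, e=21})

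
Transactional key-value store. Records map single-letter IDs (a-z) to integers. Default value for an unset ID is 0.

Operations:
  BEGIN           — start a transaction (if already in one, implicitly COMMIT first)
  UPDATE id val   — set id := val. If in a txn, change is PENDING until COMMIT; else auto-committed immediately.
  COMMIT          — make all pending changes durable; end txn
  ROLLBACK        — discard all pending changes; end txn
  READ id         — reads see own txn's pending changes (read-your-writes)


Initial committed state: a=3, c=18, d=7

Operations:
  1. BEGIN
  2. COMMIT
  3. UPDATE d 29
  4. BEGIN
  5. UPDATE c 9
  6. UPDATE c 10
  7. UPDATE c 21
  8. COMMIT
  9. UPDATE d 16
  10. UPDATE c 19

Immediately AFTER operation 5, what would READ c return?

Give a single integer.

Initial committed: {a=3, c=18, d=7}
Op 1: BEGIN: in_txn=True, pending={}
Op 2: COMMIT: merged [] into committed; committed now {a=3, c=18, d=7}
Op 3: UPDATE d=29 (auto-commit; committed d=29)
Op 4: BEGIN: in_txn=True, pending={}
Op 5: UPDATE c=9 (pending; pending now {c=9})
After op 5: visible(c) = 9 (pending={c=9}, committed={a=3, c=18, d=29})

Answer: 9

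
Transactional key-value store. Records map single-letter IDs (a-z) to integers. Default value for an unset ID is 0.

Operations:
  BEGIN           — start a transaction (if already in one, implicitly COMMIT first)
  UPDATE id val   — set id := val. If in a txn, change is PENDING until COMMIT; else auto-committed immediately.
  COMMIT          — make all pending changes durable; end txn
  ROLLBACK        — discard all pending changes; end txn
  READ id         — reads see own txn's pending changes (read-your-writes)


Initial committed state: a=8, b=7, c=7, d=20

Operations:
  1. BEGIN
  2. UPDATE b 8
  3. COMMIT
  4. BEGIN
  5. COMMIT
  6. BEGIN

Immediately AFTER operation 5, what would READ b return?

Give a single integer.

Initial committed: {a=8, b=7, c=7, d=20}
Op 1: BEGIN: in_txn=True, pending={}
Op 2: UPDATE b=8 (pending; pending now {b=8})
Op 3: COMMIT: merged ['b'] into committed; committed now {a=8, b=8, c=7, d=20}
Op 4: BEGIN: in_txn=True, pending={}
Op 5: COMMIT: merged [] into committed; committed now {a=8, b=8, c=7, d=20}
After op 5: visible(b) = 8 (pending={}, committed={a=8, b=8, c=7, d=20})

Answer: 8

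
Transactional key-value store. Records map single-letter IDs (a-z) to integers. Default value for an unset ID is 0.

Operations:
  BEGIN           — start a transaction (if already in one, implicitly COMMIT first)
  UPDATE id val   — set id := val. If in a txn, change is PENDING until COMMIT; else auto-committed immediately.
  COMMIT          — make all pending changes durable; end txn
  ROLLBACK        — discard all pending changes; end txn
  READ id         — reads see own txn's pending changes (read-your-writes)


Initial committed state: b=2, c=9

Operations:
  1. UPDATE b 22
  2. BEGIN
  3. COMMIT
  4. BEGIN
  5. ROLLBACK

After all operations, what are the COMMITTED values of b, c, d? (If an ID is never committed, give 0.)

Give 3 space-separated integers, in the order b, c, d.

Answer: 22 9 0

Derivation:
Initial committed: {b=2, c=9}
Op 1: UPDATE b=22 (auto-commit; committed b=22)
Op 2: BEGIN: in_txn=True, pending={}
Op 3: COMMIT: merged [] into committed; committed now {b=22, c=9}
Op 4: BEGIN: in_txn=True, pending={}
Op 5: ROLLBACK: discarded pending []; in_txn=False
Final committed: {b=22, c=9}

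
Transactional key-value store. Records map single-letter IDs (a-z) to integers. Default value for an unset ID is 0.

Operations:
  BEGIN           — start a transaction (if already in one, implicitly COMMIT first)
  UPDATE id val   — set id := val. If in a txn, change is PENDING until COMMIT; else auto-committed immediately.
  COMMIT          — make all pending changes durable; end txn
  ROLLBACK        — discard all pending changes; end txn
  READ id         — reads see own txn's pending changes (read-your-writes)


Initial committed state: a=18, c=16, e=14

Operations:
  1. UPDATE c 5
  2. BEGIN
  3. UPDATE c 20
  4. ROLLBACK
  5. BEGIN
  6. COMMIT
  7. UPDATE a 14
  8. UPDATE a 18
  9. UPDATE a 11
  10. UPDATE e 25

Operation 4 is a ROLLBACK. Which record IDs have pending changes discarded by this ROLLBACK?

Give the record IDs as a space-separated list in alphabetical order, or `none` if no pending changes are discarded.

Initial committed: {a=18, c=16, e=14}
Op 1: UPDATE c=5 (auto-commit; committed c=5)
Op 2: BEGIN: in_txn=True, pending={}
Op 3: UPDATE c=20 (pending; pending now {c=20})
Op 4: ROLLBACK: discarded pending ['c']; in_txn=False
Op 5: BEGIN: in_txn=True, pending={}
Op 6: COMMIT: merged [] into committed; committed now {a=18, c=5, e=14}
Op 7: UPDATE a=14 (auto-commit; committed a=14)
Op 8: UPDATE a=18 (auto-commit; committed a=18)
Op 9: UPDATE a=11 (auto-commit; committed a=11)
Op 10: UPDATE e=25 (auto-commit; committed e=25)
ROLLBACK at op 4 discards: ['c']

Answer: c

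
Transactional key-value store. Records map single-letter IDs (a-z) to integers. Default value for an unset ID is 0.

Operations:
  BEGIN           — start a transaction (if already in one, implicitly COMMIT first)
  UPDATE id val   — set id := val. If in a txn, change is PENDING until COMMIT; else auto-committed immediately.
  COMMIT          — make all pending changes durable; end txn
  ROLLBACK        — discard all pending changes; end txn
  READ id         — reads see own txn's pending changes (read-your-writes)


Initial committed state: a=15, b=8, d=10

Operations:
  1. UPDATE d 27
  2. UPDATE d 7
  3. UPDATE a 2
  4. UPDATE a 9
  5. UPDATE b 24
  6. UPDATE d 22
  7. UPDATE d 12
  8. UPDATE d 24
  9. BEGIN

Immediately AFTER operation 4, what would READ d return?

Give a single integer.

Answer: 7

Derivation:
Initial committed: {a=15, b=8, d=10}
Op 1: UPDATE d=27 (auto-commit; committed d=27)
Op 2: UPDATE d=7 (auto-commit; committed d=7)
Op 3: UPDATE a=2 (auto-commit; committed a=2)
Op 4: UPDATE a=9 (auto-commit; committed a=9)
After op 4: visible(d) = 7 (pending={}, committed={a=9, b=8, d=7})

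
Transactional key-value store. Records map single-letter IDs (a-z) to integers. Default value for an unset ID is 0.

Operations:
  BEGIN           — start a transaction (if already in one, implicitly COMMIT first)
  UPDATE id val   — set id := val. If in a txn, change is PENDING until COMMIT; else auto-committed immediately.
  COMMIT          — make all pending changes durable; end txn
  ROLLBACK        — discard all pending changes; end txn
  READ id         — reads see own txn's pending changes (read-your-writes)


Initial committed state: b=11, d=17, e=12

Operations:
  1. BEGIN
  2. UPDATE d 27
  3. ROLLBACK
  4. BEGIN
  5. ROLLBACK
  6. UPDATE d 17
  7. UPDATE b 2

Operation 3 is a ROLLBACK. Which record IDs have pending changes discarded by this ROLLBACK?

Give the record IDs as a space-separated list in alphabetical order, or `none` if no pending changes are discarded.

Initial committed: {b=11, d=17, e=12}
Op 1: BEGIN: in_txn=True, pending={}
Op 2: UPDATE d=27 (pending; pending now {d=27})
Op 3: ROLLBACK: discarded pending ['d']; in_txn=False
Op 4: BEGIN: in_txn=True, pending={}
Op 5: ROLLBACK: discarded pending []; in_txn=False
Op 6: UPDATE d=17 (auto-commit; committed d=17)
Op 7: UPDATE b=2 (auto-commit; committed b=2)
ROLLBACK at op 3 discards: ['d']

Answer: d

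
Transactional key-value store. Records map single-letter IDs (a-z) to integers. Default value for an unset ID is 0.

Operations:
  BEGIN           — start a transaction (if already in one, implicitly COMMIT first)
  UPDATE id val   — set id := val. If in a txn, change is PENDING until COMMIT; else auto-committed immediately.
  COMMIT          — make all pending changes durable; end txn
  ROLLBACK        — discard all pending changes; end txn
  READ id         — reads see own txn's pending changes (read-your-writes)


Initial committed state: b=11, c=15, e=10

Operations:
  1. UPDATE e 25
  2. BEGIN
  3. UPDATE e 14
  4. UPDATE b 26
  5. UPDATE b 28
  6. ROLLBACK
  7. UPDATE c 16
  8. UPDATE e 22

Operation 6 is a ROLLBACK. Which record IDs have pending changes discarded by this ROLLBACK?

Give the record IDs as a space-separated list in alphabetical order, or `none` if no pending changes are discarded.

Initial committed: {b=11, c=15, e=10}
Op 1: UPDATE e=25 (auto-commit; committed e=25)
Op 2: BEGIN: in_txn=True, pending={}
Op 3: UPDATE e=14 (pending; pending now {e=14})
Op 4: UPDATE b=26 (pending; pending now {b=26, e=14})
Op 5: UPDATE b=28 (pending; pending now {b=28, e=14})
Op 6: ROLLBACK: discarded pending ['b', 'e']; in_txn=False
Op 7: UPDATE c=16 (auto-commit; committed c=16)
Op 8: UPDATE e=22 (auto-commit; committed e=22)
ROLLBACK at op 6 discards: ['b', 'e']

Answer: b e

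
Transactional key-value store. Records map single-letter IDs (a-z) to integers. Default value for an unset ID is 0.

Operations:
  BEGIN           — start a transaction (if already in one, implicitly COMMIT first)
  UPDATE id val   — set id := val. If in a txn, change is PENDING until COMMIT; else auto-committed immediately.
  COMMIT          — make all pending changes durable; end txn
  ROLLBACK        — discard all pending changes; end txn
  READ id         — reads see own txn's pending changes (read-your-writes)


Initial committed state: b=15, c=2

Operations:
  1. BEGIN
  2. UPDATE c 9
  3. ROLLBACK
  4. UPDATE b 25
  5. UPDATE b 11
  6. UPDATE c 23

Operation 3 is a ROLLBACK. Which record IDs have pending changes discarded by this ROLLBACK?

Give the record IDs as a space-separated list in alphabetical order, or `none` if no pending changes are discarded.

Initial committed: {b=15, c=2}
Op 1: BEGIN: in_txn=True, pending={}
Op 2: UPDATE c=9 (pending; pending now {c=9})
Op 3: ROLLBACK: discarded pending ['c']; in_txn=False
Op 4: UPDATE b=25 (auto-commit; committed b=25)
Op 5: UPDATE b=11 (auto-commit; committed b=11)
Op 6: UPDATE c=23 (auto-commit; committed c=23)
ROLLBACK at op 3 discards: ['c']

Answer: c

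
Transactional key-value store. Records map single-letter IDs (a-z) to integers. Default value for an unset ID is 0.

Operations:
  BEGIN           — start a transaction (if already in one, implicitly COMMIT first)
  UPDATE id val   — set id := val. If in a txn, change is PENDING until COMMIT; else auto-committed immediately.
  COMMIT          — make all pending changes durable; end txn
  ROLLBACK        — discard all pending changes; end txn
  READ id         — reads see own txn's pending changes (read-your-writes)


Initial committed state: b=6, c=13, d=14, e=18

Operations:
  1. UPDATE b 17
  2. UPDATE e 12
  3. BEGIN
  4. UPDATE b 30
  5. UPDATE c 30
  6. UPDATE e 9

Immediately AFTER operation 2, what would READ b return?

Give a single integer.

Initial committed: {b=6, c=13, d=14, e=18}
Op 1: UPDATE b=17 (auto-commit; committed b=17)
Op 2: UPDATE e=12 (auto-commit; committed e=12)
After op 2: visible(b) = 17 (pending={}, committed={b=17, c=13, d=14, e=12})

Answer: 17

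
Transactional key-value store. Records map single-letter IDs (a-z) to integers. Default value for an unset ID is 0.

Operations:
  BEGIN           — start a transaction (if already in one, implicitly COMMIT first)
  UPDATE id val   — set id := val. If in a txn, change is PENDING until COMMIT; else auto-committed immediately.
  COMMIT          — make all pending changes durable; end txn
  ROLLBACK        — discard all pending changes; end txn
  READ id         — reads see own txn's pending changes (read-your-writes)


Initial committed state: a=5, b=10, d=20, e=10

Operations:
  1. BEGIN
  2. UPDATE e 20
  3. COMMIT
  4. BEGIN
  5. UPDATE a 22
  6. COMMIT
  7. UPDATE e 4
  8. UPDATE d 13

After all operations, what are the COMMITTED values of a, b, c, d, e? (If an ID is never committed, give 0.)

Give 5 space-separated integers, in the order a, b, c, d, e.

Answer: 22 10 0 13 4

Derivation:
Initial committed: {a=5, b=10, d=20, e=10}
Op 1: BEGIN: in_txn=True, pending={}
Op 2: UPDATE e=20 (pending; pending now {e=20})
Op 3: COMMIT: merged ['e'] into committed; committed now {a=5, b=10, d=20, e=20}
Op 4: BEGIN: in_txn=True, pending={}
Op 5: UPDATE a=22 (pending; pending now {a=22})
Op 6: COMMIT: merged ['a'] into committed; committed now {a=22, b=10, d=20, e=20}
Op 7: UPDATE e=4 (auto-commit; committed e=4)
Op 8: UPDATE d=13 (auto-commit; committed d=13)
Final committed: {a=22, b=10, d=13, e=4}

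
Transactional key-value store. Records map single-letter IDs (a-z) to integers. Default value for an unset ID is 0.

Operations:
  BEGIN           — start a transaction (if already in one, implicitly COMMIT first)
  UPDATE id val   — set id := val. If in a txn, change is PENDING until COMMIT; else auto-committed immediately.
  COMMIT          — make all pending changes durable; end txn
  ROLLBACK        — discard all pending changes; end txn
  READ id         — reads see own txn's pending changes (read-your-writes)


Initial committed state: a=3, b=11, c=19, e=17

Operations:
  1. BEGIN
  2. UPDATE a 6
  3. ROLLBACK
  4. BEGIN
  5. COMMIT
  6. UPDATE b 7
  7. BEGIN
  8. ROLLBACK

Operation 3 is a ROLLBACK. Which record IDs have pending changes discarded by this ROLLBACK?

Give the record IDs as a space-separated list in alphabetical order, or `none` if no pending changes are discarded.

Answer: a

Derivation:
Initial committed: {a=3, b=11, c=19, e=17}
Op 1: BEGIN: in_txn=True, pending={}
Op 2: UPDATE a=6 (pending; pending now {a=6})
Op 3: ROLLBACK: discarded pending ['a']; in_txn=False
Op 4: BEGIN: in_txn=True, pending={}
Op 5: COMMIT: merged [] into committed; committed now {a=3, b=11, c=19, e=17}
Op 6: UPDATE b=7 (auto-commit; committed b=7)
Op 7: BEGIN: in_txn=True, pending={}
Op 8: ROLLBACK: discarded pending []; in_txn=False
ROLLBACK at op 3 discards: ['a']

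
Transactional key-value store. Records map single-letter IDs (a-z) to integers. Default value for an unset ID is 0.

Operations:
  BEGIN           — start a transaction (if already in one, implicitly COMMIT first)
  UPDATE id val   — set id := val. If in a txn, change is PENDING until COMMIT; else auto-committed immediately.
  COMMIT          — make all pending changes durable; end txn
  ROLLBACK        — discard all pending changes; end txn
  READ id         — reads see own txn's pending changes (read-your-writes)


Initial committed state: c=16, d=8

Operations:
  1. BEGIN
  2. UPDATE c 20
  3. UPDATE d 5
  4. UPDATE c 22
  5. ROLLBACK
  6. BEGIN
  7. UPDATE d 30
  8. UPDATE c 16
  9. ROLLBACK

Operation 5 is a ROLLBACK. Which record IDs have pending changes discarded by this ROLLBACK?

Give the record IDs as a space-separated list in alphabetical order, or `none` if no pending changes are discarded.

Initial committed: {c=16, d=8}
Op 1: BEGIN: in_txn=True, pending={}
Op 2: UPDATE c=20 (pending; pending now {c=20})
Op 3: UPDATE d=5 (pending; pending now {c=20, d=5})
Op 4: UPDATE c=22 (pending; pending now {c=22, d=5})
Op 5: ROLLBACK: discarded pending ['c', 'd']; in_txn=False
Op 6: BEGIN: in_txn=True, pending={}
Op 7: UPDATE d=30 (pending; pending now {d=30})
Op 8: UPDATE c=16 (pending; pending now {c=16, d=30})
Op 9: ROLLBACK: discarded pending ['c', 'd']; in_txn=False
ROLLBACK at op 5 discards: ['c', 'd']

Answer: c d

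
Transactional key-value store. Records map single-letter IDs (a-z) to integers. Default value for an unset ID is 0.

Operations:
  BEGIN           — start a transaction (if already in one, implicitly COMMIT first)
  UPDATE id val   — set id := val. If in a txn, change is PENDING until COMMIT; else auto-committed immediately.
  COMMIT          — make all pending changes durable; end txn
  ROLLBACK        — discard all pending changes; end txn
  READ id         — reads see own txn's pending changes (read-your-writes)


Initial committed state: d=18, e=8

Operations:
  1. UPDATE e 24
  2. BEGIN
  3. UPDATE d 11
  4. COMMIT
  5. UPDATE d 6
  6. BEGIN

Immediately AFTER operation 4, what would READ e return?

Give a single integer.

Answer: 24

Derivation:
Initial committed: {d=18, e=8}
Op 1: UPDATE e=24 (auto-commit; committed e=24)
Op 2: BEGIN: in_txn=True, pending={}
Op 3: UPDATE d=11 (pending; pending now {d=11})
Op 4: COMMIT: merged ['d'] into committed; committed now {d=11, e=24}
After op 4: visible(e) = 24 (pending={}, committed={d=11, e=24})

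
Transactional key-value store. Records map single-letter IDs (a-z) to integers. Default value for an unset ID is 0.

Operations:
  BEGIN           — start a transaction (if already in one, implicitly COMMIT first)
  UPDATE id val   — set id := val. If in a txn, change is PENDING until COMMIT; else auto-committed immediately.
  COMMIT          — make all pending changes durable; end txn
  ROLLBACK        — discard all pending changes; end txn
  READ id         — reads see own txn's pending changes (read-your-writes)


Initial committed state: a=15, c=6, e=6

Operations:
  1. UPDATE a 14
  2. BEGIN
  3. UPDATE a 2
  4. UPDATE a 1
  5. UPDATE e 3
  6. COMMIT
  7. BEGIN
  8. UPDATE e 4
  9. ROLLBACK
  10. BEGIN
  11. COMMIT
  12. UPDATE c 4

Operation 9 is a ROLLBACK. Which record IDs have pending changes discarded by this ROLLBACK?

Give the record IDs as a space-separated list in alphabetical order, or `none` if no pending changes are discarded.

Answer: e

Derivation:
Initial committed: {a=15, c=6, e=6}
Op 1: UPDATE a=14 (auto-commit; committed a=14)
Op 2: BEGIN: in_txn=True, pending={}
Op 3: UPDATE a=2 (pending; pending now {a=2})
Op 4: UPDATE a=1 (pending; pending now {a=1})
Op 5: UPDATE e=3 (pending; pending now {a=1, e=3})
Op 6: COMMIT: merged ['a', 'e'] into committed; committed now {a=1, c=6, e=3}
Op 7: BEGIN: in_txn=True, pending={}
Op 8: UPDATE e=4 (pending; pending now {e=4})
Op 9: ROLLBACK: discarded pending ['e']; in_txn=False
Op 10: BEGIN: in_txn=True, pending={}
Op 11: COMMIT: merged [] into committed; committed now {a=1, c=6, e=3}
Op 12: UPDATE c=4 (auto-commit; committed c=4)
ROLLBACK at op 9 discards: ['e']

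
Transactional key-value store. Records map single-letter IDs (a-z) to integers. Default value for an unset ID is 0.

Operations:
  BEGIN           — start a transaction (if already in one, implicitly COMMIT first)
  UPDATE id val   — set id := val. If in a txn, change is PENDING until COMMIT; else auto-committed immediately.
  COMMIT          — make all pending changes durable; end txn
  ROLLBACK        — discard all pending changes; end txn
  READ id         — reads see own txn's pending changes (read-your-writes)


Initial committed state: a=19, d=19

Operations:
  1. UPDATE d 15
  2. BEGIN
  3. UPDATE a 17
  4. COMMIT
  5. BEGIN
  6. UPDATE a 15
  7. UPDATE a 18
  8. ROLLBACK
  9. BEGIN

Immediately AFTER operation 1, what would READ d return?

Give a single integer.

Answer: 15

Derivation:
Initial committed: {a=19, d=19}
Op 1: UPDATE d=15 (auto-commit; committed d=15)
After op 1: visible(d) = 15 (pending={}, committed={a=19, d=15})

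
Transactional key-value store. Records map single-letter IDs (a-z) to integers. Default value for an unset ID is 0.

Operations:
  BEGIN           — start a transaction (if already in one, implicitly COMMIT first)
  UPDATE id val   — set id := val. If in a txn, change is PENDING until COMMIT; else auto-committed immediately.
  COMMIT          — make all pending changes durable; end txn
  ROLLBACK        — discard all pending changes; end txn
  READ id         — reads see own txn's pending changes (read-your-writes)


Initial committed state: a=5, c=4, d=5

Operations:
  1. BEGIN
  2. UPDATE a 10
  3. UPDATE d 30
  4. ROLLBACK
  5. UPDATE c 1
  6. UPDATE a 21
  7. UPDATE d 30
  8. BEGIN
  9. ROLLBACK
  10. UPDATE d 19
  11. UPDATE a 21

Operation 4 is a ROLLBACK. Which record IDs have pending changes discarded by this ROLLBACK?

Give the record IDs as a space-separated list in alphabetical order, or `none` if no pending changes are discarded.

Initial committed: {a=5, c=4, d=5}
Op 1: BEGIN: in_txn=True, pending={}
Op 2: UPDATE a=10 (pending; pending now {a=10})
Op 3: UPDATE d=30 (pending; pending now {a=10, d=30})
Op 4: ROLLBACK: discarded pending ['a', 'd']; in_txn=False
Op 5: UPDATE c=1 (auto-commit; committed c=1)
Op 6: UPDATE a=21 (auto-commit; committed a=21)
Op 7: UPDATE d=30 (auto-commit; committed d=30)
Op 8: BEGIN: in_txn=True, pending={}
Op 9: ROLLBACK: discarded pending []; in_txn=False
Op 10: UPDATE d=19 (auto-commit; committed d=19)
Op 11: UPDATE a=21 (auto-commit; committed a=21)
ROLLBACK at op 4 discards: ['a', 'd']

Answer: a d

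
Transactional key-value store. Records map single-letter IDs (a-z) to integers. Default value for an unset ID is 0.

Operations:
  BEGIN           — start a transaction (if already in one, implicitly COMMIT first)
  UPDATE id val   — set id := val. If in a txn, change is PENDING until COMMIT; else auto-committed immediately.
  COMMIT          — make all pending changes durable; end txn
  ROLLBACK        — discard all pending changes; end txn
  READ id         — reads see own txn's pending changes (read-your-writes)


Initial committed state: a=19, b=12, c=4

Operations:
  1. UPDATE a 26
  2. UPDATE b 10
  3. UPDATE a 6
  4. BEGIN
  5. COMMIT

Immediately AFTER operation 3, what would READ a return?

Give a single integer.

Initial committed: {a=19, b=12, c=4}
Op 1: UPDATE a=26 (auto-commit; committed a=26)
Op 2: UPDATE b=10 (auto-commit; committed b=10)
Op 3: UPDATE a=6 (auto-commit; committed a=6)
After op 3: visible(a) = 6 (pending={}, committed={a=6, b=10, c=4})

Answer: 6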